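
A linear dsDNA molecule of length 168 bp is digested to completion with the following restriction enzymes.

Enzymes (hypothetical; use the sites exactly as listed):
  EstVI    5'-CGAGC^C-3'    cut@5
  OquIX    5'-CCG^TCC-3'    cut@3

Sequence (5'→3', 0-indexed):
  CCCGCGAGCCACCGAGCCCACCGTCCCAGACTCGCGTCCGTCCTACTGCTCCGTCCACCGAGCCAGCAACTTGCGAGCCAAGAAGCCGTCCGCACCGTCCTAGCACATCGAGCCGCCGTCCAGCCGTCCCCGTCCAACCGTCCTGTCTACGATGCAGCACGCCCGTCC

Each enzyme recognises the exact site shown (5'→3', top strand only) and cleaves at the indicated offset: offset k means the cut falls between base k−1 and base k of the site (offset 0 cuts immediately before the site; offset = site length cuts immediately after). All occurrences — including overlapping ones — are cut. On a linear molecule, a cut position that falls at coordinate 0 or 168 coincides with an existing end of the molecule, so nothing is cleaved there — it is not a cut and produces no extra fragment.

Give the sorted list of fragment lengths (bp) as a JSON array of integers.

[3,5,6,6,8,8,8,9,9,10,10,13,15,16,17,25]

Per-enzyme occurrences:
  EstVI (CGAGCC, off=5): starts [4, 12, 58, 73, 108] → cuts [9, 17, 63, 78, 113]
  OquIX (CCGTCC, off=3): starts [20, 37, 50, 85, 94, 115, 123, 129, 137, 162] → cuts [23, 40, 53, 88, 97, 118, 126, 132, 140, 165]

Pooled cuts: [9, 17, 23, 40, 53, 63, 78, 88, 97, 113, 118, 126, 132, 140, 165]

Fragments:
  [0,9): 9 bp
  [9,17): 8 bp
  [17,23): 6 bp
  [23,40): 17 bp
  [40,53): 13 bp
  [53,63): 10 bp
  [63,78): 15 bp
  [78,88): 10 bp
  [88,97): 9 bp
  [97,113): 16 bp
  [113,118): 5 bp
  [118,126): 8 bp
  [126,132): 6 bp
  [132,140): 8 bp
  [140,165): 25 bp
  [165,168): 3 bp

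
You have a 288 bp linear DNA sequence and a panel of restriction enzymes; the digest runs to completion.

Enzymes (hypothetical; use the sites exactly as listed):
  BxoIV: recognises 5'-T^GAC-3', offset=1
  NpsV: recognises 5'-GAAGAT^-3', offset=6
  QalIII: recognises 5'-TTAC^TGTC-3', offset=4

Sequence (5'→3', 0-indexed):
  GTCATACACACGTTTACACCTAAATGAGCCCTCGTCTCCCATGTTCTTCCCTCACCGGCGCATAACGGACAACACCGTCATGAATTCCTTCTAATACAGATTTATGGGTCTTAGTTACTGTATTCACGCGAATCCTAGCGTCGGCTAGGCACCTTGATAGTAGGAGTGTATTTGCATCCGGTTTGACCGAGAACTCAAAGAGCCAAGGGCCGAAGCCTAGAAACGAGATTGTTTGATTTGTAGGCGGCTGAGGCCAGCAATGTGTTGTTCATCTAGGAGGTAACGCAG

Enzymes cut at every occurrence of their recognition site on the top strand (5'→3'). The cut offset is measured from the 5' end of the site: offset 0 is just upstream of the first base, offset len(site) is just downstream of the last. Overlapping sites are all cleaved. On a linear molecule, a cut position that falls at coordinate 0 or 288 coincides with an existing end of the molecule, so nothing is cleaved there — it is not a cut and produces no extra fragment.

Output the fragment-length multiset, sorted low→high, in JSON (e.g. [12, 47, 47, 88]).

[104,184]

Scan for sites:
  BxoIV (TGAC, off=1): starts [183] → cuts [184]
  NpsV (GAAGAT, off=6): no sites
  QalIII (TTACTGTC, off=4): no sites

All cut coordinates (distinct, sorted): [184]

Fragment lengths:
  [0,184): 184 bp
  [184,288): 104 bp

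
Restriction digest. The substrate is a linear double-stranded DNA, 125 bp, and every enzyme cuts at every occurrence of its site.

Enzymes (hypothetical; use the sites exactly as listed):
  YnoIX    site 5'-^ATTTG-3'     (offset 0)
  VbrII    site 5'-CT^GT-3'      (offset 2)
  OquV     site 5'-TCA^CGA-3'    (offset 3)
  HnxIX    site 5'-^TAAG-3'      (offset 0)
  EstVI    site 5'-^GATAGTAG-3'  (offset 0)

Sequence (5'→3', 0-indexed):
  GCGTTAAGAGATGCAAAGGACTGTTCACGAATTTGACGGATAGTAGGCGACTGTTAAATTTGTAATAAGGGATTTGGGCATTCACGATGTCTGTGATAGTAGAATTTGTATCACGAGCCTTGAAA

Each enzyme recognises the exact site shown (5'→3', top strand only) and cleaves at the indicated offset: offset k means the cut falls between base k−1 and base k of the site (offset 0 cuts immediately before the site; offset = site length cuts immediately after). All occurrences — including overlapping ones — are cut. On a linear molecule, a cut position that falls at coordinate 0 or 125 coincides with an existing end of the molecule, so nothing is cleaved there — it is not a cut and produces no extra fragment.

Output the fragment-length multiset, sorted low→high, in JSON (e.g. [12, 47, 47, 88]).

Scan for sites:
  YnoIX (ATTTG, off=0): starts [30, 57, 71, 103] → cuts [30, 57, 71, 103]
  VbrII (CTGT, off=2): starts [20, 50, 90] → cuts [22, 52, 92]
  OquV (TCACGA, off=3): starts [24, 81, 110] → cuts [27, 84, 113]
  HnxIX (TAAG, off=0): starts [4, 65] → cuts [4, 65]
  EstVI (GATAGTAG, off=0): starts [38, 94] → cuts [38, 94]

Pooled cuts: [4, 22, 27, 30, 38, 52, 57, 65, 71, 84, 92, 94, 103, 113]

Fragment lengths:
  [0,4): 4 bp
  [4,22): 18 bp
  [22,27): 5 bp
  [27,30): 3 bp
  [30,38): 8 bp
  [38,52): 14 bp
  [52,57): 5 bp
  [57,65): 8 bp
  [65,71): 6 bp
  [71,84): 13 bp
  [84,92): 8 bp
  [92,94): 2 bp
  [94,103): 9 bp
  [103,113): 10 bp
  [113,125): 12 bp

[2,3,4,5,5,6,8,8,8,9,10,12,13,14,18]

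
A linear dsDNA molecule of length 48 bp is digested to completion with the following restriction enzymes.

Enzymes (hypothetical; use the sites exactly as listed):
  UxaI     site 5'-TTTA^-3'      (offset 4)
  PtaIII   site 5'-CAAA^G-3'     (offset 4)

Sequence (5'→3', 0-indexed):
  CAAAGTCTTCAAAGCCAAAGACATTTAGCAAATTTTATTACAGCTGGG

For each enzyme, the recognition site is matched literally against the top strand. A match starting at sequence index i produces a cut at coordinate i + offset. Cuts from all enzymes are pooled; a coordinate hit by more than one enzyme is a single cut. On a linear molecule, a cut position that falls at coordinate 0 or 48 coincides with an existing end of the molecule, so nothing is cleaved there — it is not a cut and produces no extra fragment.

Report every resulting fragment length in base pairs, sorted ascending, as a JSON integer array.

[4,6,8,9,10,11]

Scan for sites:
  UxaI (TTTA, off=4): starts [23, 33] → cuts [27, 37]
  PtaIII (CAAAG, off=4): starts [0, 9, 15] → cuts [4, 13, 19]

All cut coordinates (distinct, sorted): [4, 13, 19, 27, 37]

Fragment lengths:
  [0,4): 4 bp
  [4,13): 9 bp
  [13,19): 6 bp
  [19,27): 8 bp
  [27,37): 10 bp
  [37,48): 11 bp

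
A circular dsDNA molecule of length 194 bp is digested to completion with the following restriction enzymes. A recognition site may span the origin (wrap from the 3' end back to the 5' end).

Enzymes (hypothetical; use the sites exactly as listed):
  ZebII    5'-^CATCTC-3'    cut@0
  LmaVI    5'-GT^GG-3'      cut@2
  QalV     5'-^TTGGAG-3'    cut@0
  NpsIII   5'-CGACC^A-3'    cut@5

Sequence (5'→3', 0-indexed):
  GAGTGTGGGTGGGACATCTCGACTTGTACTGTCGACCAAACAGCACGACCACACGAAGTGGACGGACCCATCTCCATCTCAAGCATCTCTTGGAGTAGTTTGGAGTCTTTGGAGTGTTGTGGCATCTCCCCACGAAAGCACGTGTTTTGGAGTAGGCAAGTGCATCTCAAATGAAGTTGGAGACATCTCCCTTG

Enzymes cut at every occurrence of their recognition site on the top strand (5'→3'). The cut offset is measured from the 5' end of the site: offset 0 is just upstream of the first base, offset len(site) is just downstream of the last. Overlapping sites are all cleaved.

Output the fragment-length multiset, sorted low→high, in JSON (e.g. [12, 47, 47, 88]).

Site scan:
  ZebII CATCTC/0: at [14, 68, 74, 83, 122, 162, 183] ⇒ [14, 68, 74, 83, 122, 162, 183]
  LmaVI GTGG/2: at [4, 8, 57, 118] ⇒ [6, 10, 59, 120]
  QalV TTGGAG/0: at [89, 99, 108, 146, 176, 191] ⇒ [89, 99, 108, 146, 176, 191]
  NpsIII CGACCA/5: at [32, 45] ⇒ [37, 50]

All cut coordinates (distinct, sorted): [6, 10, 14, 37, 50, 59, 68, 74, 83, 89, 99, 108, 120, 122, 146, 162, 176, 183, 191]

Fragments:
  6→10: 4 bp
  10→14: 4 bp
  14→37: 23 bp
  37→50: 13 bp
  50→59: 9 bp
  59→68: 9 bp
  68→74: 6 bp
  74→83: 9 bp
  83→89: 6 bp
  89→99: 10 bp
  99→108: 9 bp
  108→120: 12 bp
  120→122: 2 bp
  122→146: 24 bp
  146→162: 16 bp
  162→176: 14 bp
  176→183: 7 bp
  183→191: 8 bp
  191→6 (wrap): 194-191+6 = 9 bp

[2,4,4,6,6,7,8,9,9,9,9,9,10,12,13,14,16,23,24]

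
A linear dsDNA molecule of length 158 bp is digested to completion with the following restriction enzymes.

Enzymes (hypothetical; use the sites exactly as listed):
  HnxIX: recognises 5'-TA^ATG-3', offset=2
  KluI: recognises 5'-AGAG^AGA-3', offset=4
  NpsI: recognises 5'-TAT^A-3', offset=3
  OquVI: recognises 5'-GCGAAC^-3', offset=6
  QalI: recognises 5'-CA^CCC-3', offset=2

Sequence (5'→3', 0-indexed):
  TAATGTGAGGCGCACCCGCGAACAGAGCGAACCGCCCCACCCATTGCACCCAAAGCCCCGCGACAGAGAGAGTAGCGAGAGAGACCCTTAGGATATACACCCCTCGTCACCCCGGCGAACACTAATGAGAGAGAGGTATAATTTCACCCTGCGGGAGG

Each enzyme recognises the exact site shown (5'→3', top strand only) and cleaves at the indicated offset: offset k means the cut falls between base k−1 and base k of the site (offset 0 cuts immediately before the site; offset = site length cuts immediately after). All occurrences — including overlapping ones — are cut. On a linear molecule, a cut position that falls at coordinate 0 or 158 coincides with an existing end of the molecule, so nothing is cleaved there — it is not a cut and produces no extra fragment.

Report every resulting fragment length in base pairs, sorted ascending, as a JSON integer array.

Site scan:
  HnxIX (TAATG, off=2): starts [0, 122] → cuts [2, 124]
  KluI (AGAGAGA, off=4): starts [64, 77, 127] → cuts [68, 81, 131]
  NpsI (TATA, off=3): starts [93, 136] → cuts [96, 139]
  OquVI (GCGAAC, off=6): starts [17, 26, 114] → cuts [23, 32, 120]
  QalI (CACCC, off=2): starts [12, 37, 46, 97, 107, 144] → cuts [14, 39, 48, 99, 109, 146]

Pooled cuts: [2, 14, 23, 32, 39, 48, 68, 81, 96, 99, 109, 120, 124, 131, 139, 146]

Fragment lengths:
  [0,2): 2 bp
  [2,14): 12 bp
  [14,23): 9 bp
  [23,32): 9 bp
  [32,39): 7 bp
  [39,48): 9 bp
  [48,68): 20 bp
  [68,81): 13 bp
  [81,96): 15 bp
  [96,99): 3 bp
  [99,109): 10 bp
  [109,120): 11 bp
  [120,124): 4 bp
  [124,131): 7 bp
  [131,139): 8 bp
  [139,146): 7 bp
  [146,158): 12 bp

[2,3,4,7,7,7,8,9,9,9,10,11,12,12,13,15,20]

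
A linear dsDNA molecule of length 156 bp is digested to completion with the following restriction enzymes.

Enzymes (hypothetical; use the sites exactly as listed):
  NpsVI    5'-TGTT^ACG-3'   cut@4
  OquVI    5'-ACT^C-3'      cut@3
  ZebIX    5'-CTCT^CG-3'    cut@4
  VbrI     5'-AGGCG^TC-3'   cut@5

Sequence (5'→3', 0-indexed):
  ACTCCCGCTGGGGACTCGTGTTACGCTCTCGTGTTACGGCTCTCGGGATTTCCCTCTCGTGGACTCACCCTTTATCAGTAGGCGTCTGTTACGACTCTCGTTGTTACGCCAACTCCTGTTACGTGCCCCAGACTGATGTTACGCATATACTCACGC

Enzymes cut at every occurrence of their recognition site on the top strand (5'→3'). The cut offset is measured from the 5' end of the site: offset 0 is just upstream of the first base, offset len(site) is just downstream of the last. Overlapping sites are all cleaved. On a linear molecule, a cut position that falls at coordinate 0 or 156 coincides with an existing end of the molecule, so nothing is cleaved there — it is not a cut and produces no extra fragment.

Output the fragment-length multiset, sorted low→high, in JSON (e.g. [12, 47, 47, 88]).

[2,3,5,6,6,6,6,6,7,7,8,8,9,11,13,14,19,20]

Scan for sites:
  NpsVI (TGTTACG, off=4): starts [18, 31, 86, 101, 116, 136] → cuts [22, 35, 90, 105, 120, 140]
  OquVI (ACTC, off=3): starts [0, 13, 62, 93, 111, 148] → cuts [3, 16, 65, 96, 114, 151]
  ZebIX (CTCTCG, off=4): starts [25, 39, 53, 94] → cuts [29, 43, 57, 98]
  VbrI (AGGCGTC, off=5): starts [79] → cuts [84]

All cut coordinates (distinct, sorted): [3, 16, 22, 29, 35, 43, 57, 65, 84, 90, 96, 98, 105, 114, 120, 140, 151]

Fragments:
  [0,3): 3 bp
  [3,16): 13 bp
  [16,22): 6 bp
  [22,29): 7 bp
  [29,35): 6 bp
  [35,43): 8 bp
  [43,57): 14 bp
  [57,65): 8 bp
  [65,84): 19 bp
  [84,90): 6 bp
  [90,96): 6 bp
  [96,98): 2 bp
  [98,105): 7 bp
  [105,114): 9 bp
  [114,120): 6 bp
  [120,140): 20 bp
  [140,151): 11 bp
  [151,156): 5 bp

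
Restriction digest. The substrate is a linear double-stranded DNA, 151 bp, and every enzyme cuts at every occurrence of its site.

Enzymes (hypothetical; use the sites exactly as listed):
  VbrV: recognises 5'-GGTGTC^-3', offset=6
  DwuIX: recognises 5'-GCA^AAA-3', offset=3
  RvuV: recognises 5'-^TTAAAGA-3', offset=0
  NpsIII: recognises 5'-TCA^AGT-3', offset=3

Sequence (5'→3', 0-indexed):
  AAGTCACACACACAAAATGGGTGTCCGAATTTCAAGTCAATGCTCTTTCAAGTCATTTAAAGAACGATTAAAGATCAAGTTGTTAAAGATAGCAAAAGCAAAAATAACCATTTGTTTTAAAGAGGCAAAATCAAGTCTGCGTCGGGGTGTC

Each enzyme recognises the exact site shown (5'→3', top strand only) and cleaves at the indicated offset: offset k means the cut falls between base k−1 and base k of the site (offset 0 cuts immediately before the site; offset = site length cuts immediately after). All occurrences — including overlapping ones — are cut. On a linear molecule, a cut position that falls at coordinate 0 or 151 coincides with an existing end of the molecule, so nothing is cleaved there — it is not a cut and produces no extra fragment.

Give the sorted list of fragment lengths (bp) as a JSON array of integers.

[5,6,6,6,9,10,11,11,12,16,16,18,25]

Site scan:
  VbrV (GGTGTC, off=6): starts [19, 145] → cuts [25] (position 151 is a terminus of the linear molecule — no cut)
  DwuIX (GCAAAA, off=3): starts [91, 97, 124] → cuts [94, 100, 127]
  RvuV (TTAAAGA, off=0): starts [56, 67, 82, 116] → cuts [56, 67, 82, 116]
  NpsIII (TCAAGT, off=3): starts [31, 47, 74, 130] → cuts [34, 50, 77, 133]

All cut coordinates (distinct, sorted): [25, 34, 50, 56, 67, 77, 82, 94, 100, 116, 127, 133]

Fragments:
  [0,25): 25 bp
  [25,34): 9 bp
  [34,50): 16 bp
  [50,56): 6 bp
  [56,67): 11 bp
  [67,77): 10 bp
  [77,82): 5 bp
  [82,94): 12 bp
  [94,100): 6 bp
  [100,116): 16 bp
  [116,127): 11 bp
  [127,133): 6 bp
  [133,151): 18 bp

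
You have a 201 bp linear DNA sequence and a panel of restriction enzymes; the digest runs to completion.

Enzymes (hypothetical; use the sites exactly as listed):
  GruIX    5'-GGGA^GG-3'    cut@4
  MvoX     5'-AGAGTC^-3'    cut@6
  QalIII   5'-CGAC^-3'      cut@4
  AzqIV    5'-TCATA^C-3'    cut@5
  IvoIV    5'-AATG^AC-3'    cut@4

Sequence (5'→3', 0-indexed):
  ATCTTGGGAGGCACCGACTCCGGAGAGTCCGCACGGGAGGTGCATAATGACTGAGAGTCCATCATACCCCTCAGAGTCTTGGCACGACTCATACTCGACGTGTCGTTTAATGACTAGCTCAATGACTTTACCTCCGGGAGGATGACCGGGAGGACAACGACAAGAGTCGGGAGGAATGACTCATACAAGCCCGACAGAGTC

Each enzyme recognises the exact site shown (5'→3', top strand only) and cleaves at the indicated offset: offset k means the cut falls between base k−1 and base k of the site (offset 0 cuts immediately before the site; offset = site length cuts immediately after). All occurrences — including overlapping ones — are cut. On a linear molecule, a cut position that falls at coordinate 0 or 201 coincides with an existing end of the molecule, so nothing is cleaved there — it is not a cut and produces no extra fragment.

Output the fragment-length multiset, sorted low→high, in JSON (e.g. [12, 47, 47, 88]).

[4,5,6,6,6,7,7,7,9,9,9,10,10,10,10,11,11,12,12,12,13,15]

Site scan:
  GruIX GGGAGG/4: at [5, 34, 135, 147, 168] ⇒ [9, 38, 139, 151, 172]
  MvoX AGAGTC/6: at [23, 53, 72, 162, 195] ⇒ [29, 59, 78, 168] (position 201 is a terminus of the linear molecule — no cut)
  QalIII CGAC/4: at [14, 84, 95, 157, 191] ⇒ [18, 88, 99, 161, 195]
  AzqIV TCATAC/5: at [61, 88, 180] ⇒ [66, 93, 185]
  IvoIV AATGAC/4: at [45, 108, 120, 174] ⇒ [49, 112, 124, 178]

Pooled cuts: [9, 18, 29, 38, 49, 59, 66, 78, 88, 93, 99, 112, 124, 139, 151, 161, 168, 172, 178, 185, 195]

Fragment lengths:
  [0,9): 9 bp
  [9,18): 9 bp
  [18,29): 11 bp
  [29,38): 9 bp
  [38,49): 11 bp
  [49,59): 10 bp
  [59,66): 7 bp
  [66,78): 12 bp
  [78,88): 10 bp
  [88,93): 5 bp
  [93,99): 6 bp
  [99,112): 13 bp
  [112,124): 12 bp
  [124,139): 15 bp
  [139,151): 12 bp
  [151,161): 10 bp
  [161,168): 7 bp
  [168,172): 4 bp
  [172,178): 6 bp
  [178,185): 7 bp
  [185,195): 10 bp
  [195,201): 6 bp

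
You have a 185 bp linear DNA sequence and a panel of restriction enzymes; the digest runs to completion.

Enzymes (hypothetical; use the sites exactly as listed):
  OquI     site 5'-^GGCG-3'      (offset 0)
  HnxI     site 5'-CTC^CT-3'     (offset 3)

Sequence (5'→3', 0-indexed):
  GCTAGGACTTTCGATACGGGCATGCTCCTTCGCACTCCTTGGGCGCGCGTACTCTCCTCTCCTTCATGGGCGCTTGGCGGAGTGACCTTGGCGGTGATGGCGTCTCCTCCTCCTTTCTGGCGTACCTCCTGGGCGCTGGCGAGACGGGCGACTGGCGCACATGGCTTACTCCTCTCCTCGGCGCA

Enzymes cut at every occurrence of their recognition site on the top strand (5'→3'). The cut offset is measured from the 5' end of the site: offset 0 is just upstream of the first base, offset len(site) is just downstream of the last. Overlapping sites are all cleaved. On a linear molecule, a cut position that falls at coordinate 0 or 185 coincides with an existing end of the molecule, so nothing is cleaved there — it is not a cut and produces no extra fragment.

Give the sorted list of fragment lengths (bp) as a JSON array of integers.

Per-enzyme occurrences:
  OquI GGCG/0: at [41, 68, 75, 89, 98, 118, 131, 137, 146, 153, 179] ⇒ [41, 68, 75, 89, 98, 118, 131, 137, 146, 153, 179]
  HnxI CTCCT/3: at [24, 34, 53, 58, 103, 106, 109, 125, 168, 173] ⇒ [27, 37, 56, 61, 106, 109, 112, 128, 171, 176]

Pooled cuts: [27, 37, 41, 56, 61, 68, 75, 89, 98, 106, 109, 112, 118, 128, 131, 137, 146, 153, 171, 176, 179]

Fragment lengths:
  [0,27): 27 bp
  [27,37): 10 bp
  [37,41): 4 bp
  [41,56): 15 bp
  [56,61): 5 bp
  [61,68): 7 bp
  [68,75): 7 bp
  [75,89): 14 bp
  [89,98): 9 bp
  [98,106): 8 bp
  [106,109): 3 bp
  [109,112): 3 bp
  [112,118): 6 bp
  [118,128): 10 bp
  [128,131): 3 bp
  [131,137): 6 bp
  [137,146): 9 bp
  [146,153): 7 bp
  [153,171): 18 bp
  [171,176): 5 bp
  [176,179): 3 bp
  [179,185): 6 bp

[3,3,3,3,4,5,5,6,6,6,7,7,7,8,9,9,10,10,14,15,18,27]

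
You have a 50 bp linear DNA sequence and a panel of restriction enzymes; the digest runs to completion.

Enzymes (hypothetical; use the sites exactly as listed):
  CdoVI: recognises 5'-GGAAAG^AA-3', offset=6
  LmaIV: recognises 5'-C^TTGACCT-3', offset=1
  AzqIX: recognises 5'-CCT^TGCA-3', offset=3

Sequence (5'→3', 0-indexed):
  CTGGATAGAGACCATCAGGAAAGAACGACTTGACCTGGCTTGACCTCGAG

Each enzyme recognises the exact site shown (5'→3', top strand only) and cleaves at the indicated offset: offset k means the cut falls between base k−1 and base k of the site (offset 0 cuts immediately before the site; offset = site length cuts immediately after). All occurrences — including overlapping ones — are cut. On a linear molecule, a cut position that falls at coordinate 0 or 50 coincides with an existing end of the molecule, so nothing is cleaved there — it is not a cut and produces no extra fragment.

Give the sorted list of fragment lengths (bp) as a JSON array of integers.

Scan for sites:
  CdoVI GGAAAGAA/6: at [17] ⇒ [23]
  LmaIV CTTGACCT/1: at [28, 38] ⇒ [29, 39]
  AzqIX (CCTTGCA, off=3): no sites

Pooled cuts: [23, 29, 39]

Fragment lengths:
  [0,23): 23 bp
  [23,29): 6 bp
  [29,39): 10 bp
  [39,50): 11 bp

[6,10,11,23]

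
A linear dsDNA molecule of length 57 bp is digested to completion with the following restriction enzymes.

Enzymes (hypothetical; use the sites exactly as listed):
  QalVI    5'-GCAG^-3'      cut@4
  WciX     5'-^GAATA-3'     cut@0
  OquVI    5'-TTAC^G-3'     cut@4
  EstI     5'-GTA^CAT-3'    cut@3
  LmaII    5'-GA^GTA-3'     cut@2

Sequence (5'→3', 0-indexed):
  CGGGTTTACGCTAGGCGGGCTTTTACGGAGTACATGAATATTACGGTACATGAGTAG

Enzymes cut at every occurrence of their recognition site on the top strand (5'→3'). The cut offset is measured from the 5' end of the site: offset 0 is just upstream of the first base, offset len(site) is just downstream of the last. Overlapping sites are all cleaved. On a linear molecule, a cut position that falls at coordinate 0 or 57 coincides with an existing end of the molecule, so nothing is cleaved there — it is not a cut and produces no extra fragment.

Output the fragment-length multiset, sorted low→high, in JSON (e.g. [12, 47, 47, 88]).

[3,3,3,4,4,5,9,9,17]

Per-enzyme occurrences:
  QalVI (GCAG, off=4): no sites
  WciX GAATA/0: at [35] ⇒ [35]
  OquVI TTACG/4: at [5, 22, 40] ⇒ [9, 26, 44]
  EstI GTACAT/3: at [29, 45] ⇒ [32, 48]
  LmaII GAGTA/2: at [27, 51] ⇒ [29, 53]

Pooled cuts: [9, 26, 29, 32, 35, 44, 48, 53]

Fragments:
  [0,9): 9 bp
  [9,26): 17 bp
  [26,29): 3 bp
  [29,32): 3 bp
  [32,35): 3 bp
  [35,44): 9 bp
  [44,48): 4 bp
  [48,53): 5 bp
  [53,57): 4 bp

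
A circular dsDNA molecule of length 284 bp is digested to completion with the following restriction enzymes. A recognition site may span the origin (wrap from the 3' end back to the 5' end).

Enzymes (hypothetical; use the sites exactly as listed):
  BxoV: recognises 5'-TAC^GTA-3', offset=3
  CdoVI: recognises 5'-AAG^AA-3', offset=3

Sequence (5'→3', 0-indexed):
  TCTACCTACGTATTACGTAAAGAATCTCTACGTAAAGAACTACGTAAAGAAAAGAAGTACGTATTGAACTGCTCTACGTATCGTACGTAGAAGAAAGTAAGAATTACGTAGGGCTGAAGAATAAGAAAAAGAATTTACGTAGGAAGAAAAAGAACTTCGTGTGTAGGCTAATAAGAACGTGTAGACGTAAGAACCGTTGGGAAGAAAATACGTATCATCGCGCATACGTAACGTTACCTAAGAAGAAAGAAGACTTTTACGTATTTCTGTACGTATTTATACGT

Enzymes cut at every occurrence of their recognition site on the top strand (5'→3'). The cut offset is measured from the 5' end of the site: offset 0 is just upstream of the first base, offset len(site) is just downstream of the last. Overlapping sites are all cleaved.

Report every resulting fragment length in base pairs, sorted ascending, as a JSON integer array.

[3,4,5,6,6,6,6,6,6,6,6,6,7,7,7,7,8,8,9,9,11,12,12,13,15,16,16,17,21,23]

Scan for sites:
  BxoV TACGTA/3: at [6, 13, 28, 40, 57, 74, 83, 104, 135, 208, 224, 257, 269] ⇒ [9, 16, 31, 43, 60, 77, 86, 107, 138, 211, 227, 260, 272]
  CdoVI AAGAA/3: at [19, 34, 46, 51, 90, 98, 116, 122, 128, 143, 149, 172, 188, 201, 239, 242, 246] ⇒ [22, 37, 49, 54, 93, 101, 119, 125, 131, 146, 152, 175, 191, 204, 242, 245, 249]

All cut coordinates (distinct, sorted): [9, 16, 22, 31, 37, 43, 49, 54, 60, 77, 86, 93, 101, 107, 119, 125, 131, 138, 146, 152, 175, 191, 204, 211, 227, 242, 245, 249, 260, 272]

Fragment lengths:
  9→16: 7 bp
  16→22: 6 bp
  22→31: 9 bp
  31→37: 6 bp
  37→43: 6 bp
  43→49: 6 bp
  49→54: 5 bp
  54→60: 6 bp
  60→77: 17 bp
  77→86: 9 bp
  86→93: 7 bp
  93→101: 8 bp
  101→107: 6 bp
  107→119: 12 bp
  119→125: 6 bp
  125→131: 6 bp
  131→138: 7 bp
  138→146: 8 bp
  146→152: 6 bp
  152→175: 23 bp
  175→191: 16 bp
  191→204: 13 bp
  204→211: 7 bp
  211→227: 16 bp
  227→242: 15 bp
  242→245: 3 bp
  245→249: 4 bp
  249→260: 11 bp
  260→272: 12 bp
  272→9 (wrap): 284-272+9 = 21 bp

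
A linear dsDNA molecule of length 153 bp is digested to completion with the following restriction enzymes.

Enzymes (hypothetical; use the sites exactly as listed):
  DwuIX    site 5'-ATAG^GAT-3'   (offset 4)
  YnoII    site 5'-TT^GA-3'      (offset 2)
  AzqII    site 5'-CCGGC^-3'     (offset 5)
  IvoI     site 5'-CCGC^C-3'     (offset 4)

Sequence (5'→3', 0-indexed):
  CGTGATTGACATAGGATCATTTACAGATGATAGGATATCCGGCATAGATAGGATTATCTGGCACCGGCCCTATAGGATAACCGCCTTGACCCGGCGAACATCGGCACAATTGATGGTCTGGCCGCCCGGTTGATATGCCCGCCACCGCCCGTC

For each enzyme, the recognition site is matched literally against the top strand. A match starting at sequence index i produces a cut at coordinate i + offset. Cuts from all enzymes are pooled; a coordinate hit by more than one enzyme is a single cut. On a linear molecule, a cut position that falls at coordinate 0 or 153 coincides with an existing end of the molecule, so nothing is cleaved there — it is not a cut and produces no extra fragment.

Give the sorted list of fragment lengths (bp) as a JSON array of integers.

[3,5,6,6,7,7,7,8,8,9,10,11,14,16,17,19]

Scan for sites:
  DwuIX (ATAGGAT, off=4): starts [10, 29, 47, 71] → cuts [14, 33, 51, 75]
  YnoII (TTGA, off=2): starts [5, 85, 109, 129] → cuts [7, 87, 111, 131]
  AzqII (CCGGC, off=5): starts [38, 63, 90] → cuts [43, 68, 95]
  IvoI (CCGCC, off=4): starts [80, 121, 138, 144] → cuts [84, 125, 142, 148]

All cut coordinates (distinct, sorted): [7, 14, 33, 43, 51, 68, 75, 84, 87, 95, 111, 125, 131, 142, 148]

Fragments:
  [0,7): 7 bp
  [7,14): 7 bp
  [14,33): 19 bp
  [33,43): 10 bp
  [43,51): 8 bp
  [51,68): 17 bp
  [68,75): 7 bp
  [75,84): 9 bp
  [84,87): 3 bp
  [87,95): 8 bp
  [95,111): 16 bp
  [111,125): 14 bp
  [125,131): 6 bp
  [131,142): 11 bp
  [142,148): 6 bp
  [148,153): 5 bp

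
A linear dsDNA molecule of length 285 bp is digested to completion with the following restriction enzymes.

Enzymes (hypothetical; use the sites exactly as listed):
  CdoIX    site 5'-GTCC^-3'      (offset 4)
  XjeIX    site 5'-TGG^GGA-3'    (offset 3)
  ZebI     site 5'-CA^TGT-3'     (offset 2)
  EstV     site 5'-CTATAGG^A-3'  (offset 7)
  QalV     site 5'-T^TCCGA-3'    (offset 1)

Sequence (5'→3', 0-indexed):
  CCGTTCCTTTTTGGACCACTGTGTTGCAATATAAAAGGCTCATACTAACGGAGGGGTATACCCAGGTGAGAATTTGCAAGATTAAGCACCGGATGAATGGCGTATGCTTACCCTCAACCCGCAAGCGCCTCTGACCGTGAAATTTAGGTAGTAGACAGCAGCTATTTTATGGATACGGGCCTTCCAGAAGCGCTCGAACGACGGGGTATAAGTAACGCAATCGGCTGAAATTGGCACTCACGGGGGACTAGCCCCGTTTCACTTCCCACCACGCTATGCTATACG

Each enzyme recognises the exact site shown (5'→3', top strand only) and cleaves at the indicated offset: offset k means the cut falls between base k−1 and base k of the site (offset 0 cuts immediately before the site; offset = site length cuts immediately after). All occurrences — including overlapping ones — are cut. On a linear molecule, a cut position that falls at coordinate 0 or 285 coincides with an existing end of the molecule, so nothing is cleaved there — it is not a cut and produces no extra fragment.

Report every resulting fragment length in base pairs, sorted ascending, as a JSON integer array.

[285]

Scan for sites:
  CdoIX (GTCC, off=4): no sites
  XjeIX (TGGGGA, off=3): no sites
  ZebI (CATGT, off=2): no sites
  EstV (CTATAGGA, off=7): no sites
  QalV (TTCCGA, off=1): no sites

Pooled cuts: ∅

Fragments:
  no cuts → one linear fragment of 285 bp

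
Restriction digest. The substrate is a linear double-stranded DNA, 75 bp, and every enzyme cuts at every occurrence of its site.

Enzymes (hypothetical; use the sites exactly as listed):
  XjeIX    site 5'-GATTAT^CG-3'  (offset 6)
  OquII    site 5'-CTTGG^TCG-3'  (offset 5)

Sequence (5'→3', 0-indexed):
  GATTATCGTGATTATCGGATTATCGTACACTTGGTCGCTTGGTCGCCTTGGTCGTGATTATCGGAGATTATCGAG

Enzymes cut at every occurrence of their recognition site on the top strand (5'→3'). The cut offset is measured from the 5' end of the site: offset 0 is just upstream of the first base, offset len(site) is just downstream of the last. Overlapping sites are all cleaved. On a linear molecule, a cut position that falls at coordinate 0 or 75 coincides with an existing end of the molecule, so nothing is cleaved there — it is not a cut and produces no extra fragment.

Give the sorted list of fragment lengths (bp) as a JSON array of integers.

[4,6,8,8,9,9,10,10,11]

Scan for sites:
  XjeIX GATTATCG/6: at [0, 9, 17, 55, 65] ⇒ [6, 15, 23, 61, 71]
  OquII CTTGGTCG/5: at [29, 37, 46] ⇒ [34, 42, 51]

Pooled cuts: [6, 15, 23, 34, 42, 51, 61, 71]

Fragments:
  [0,6): 6 bp
  [6,15): 9 bp
  [15,23): 8 bp
  [23,34): 11 bp
  [34,42): 8 bp
  [42,51): 9 bp
  [51,61): 10 bp
  [61,71): 10 bp
  [71,75): 4 bp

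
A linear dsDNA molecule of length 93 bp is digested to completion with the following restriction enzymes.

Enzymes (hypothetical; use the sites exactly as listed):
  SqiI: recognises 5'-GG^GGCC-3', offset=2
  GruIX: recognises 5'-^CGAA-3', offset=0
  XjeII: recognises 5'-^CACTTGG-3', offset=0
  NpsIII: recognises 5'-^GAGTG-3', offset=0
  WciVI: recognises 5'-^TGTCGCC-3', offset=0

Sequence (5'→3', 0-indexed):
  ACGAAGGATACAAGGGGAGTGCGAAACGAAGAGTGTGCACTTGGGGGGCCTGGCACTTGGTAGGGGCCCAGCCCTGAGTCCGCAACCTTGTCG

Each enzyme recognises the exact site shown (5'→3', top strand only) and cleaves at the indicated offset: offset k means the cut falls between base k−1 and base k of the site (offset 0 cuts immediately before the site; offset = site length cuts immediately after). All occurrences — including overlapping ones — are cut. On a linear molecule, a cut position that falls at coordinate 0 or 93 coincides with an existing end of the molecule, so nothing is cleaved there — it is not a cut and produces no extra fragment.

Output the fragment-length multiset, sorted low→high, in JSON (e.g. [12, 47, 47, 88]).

[1,4,5,5,7,7,9,11,15,29]

Scan for sites:
  SqiI GGGGCC/2: at [44, 62] ⇒ [46, 64]
  GruIX CGAA/0: at [1, 21, 26] ⇒ [1, 21, 26]
  XjeII CACTTGG/0: at [37, 53] ⇒ [37, 53]
  NpsIII GAGTG/0: at [16, 30] ⇒ [16, 30]
  WciVI (TGTCGCC, off=0): no sites

Pooled cuts: [1, 16, 21, 26, 30, 37, 46, 53, 64]

Fragments:
  [0,1): 1 bp
  [1,16): 15 bp
  [16,21): 5 bp
  [21,26): 5 bp
  [26,30): 4 bp
  [30,37): 7 bp
  [37,46): 9 bp
  [46,53): 7 bp
  [53,64): 11 bp
  [64,93): 29 bp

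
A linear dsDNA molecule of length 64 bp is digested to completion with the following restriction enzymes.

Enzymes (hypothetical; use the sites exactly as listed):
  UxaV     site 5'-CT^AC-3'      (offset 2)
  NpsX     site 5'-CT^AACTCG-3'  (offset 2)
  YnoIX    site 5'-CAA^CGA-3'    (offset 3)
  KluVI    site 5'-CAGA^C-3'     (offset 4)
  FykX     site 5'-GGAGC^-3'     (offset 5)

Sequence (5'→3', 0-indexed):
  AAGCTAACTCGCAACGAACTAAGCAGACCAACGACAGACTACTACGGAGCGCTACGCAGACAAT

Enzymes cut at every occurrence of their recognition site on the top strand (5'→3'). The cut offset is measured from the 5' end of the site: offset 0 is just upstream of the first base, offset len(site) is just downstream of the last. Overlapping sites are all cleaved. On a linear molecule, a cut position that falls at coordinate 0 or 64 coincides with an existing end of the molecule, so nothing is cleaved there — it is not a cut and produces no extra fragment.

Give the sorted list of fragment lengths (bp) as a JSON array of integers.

Scan for sites:
  UxaV (CTAC, off=2): starts [38, 41, 51] → cuts [40, 43, 53]
  NpsX (CTAACTCG, off=2): starts [3] → cuts [5]
  YnoIX (CAACGA, off=3): starts [11, 28] → cuts [14, 31]
  KluVI (CAGAC, off=4): starts [23, 34, 56] → cuts [27, 38, 60]
  FykX (GGAGC, off=5): starts [45] → cuts [50]

Pooled cuts: [5, 14, 27, 31, 38, 40, 43, 50, 53, 60]

Fragments:
  [0,5): 5 bp
  [5,14): 9 bp
  [14,27): 13 bp
  [27,31): 4 bp
  [31,38): 7 bp
  [38,40): 2 bp
  [40,43): 3 bp
  [43,50): 7 bp
  [50,53): 3 bp
  [53,60): 7 bp
  [60,64): 4 bp

[2,3,3,4,4,5,7,7,7,9,13]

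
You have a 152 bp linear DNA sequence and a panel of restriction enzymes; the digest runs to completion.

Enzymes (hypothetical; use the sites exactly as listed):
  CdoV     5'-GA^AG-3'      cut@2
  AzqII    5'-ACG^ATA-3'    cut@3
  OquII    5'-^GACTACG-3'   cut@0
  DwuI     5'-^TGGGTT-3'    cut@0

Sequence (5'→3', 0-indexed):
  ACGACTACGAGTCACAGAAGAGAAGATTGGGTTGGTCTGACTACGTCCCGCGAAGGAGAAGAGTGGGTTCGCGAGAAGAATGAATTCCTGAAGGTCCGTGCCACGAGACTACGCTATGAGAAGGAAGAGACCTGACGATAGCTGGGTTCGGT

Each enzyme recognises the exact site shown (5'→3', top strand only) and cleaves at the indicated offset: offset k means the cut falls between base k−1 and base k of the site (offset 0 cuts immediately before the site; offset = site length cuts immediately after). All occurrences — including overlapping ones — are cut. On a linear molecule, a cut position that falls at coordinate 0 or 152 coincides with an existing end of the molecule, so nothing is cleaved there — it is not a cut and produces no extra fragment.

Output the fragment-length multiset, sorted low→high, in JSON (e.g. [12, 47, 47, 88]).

[2,4,4,4,5,5,6,10,11,12,13,15,15,15,15,16]

Scan for sites:
  CdoV GAAG/2: at [16, 21, 51, 57, 74, 89, 119, 123] ⇒ [18, 23, 53, 59, 76, 91, 121, 125]
  AzqII ACGATA/3: at [134] ⇒ [137]
  OquII GACTACG/0: at [2, 38, 106] ⇒ [2, 38, 106]
  DwuI TGGGTT/0: at [27, 63, 142] ⇒ [27, 63, 142]

Pooled cuts: [2, 18, 23, 27, 38, 53, 59, 63, 76, 91, 106, 121, 125, 137, 142]

Fragment lengths:
  [0,2): 2 bp
  [2,18): 16 bp
  [18,23): 5 bp
  [23,27): 4 bp
  [27,38): 11 bp
  [38,53): 15 bp
  [53,59): 6 bp
  [59,63): 4 bp
  [63,76): 13 bp
  [76,91): 15 bp
  [91,106): 15 bp
  [106,121): 15 bp
  [121,125): 4 bp
  [125,137): 12 bp
  [137,142): 5 bp
  [142,152): 10 bp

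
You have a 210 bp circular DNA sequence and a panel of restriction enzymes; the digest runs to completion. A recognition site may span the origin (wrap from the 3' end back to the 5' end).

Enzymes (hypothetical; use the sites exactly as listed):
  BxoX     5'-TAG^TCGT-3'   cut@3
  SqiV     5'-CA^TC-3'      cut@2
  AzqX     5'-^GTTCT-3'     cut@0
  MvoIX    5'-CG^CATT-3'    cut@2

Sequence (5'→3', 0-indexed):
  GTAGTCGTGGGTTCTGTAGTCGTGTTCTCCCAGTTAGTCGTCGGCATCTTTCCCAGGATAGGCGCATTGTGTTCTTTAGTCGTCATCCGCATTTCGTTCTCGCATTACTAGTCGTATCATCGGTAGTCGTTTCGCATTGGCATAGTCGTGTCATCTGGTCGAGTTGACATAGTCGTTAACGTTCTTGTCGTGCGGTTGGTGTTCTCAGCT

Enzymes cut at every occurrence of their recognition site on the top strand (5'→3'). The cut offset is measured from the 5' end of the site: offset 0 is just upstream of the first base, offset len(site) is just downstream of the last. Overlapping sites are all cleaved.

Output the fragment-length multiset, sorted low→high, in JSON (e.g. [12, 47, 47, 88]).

Scan for sites:
  BxoX (TAGTCGT, off=3): starts [1, 16, 34, 76, 108, 123, 142, 169] → cuts [4, 19, 37, 79, 111, 126, 145, 172]
  SqiV (CATC, off=2): starts [44, 83, 117, 151] → cuts [46, 85, 119, 153]
  AzqX (GTTCT, off=0): starts [10, 23, 70, 95, 180, 200] → cuts [10, 23, 70, 95, 180, 200]
  MvoIX (CGCATT, off=2): starts [62, 87, 100, 132] → cuts [64, 89, 102, 134]

All cut coordinates (distinct, sorted): [4, 10, 19, 23, 37, 46, 64, 70, 79, 85, 89, 95, 102, 111, 119, 126, 134, 145, 153, 172, 180, 200]

Fragment lengths:
  4→10: 6 bp
  10→19: 9 bp
  19→23: 4 bp
  23→37: 14 bp
  37→46: 9 bp
  46→64: 18 bp
  64→70: 6 bp
  70→79: 9 bp
  79→85: 6 bp
  85→89: 4 bp
  89→95: 6 bp
  95→102: 7 bp
  102→111: 9 bp
  111→119: 8 bp
  119→126: 7 bp
  126→134: 8 bp
  134→145: 11 bp
  145→153: 8 bp
  153→172: 19 bp
  172→180: 8 bp
  180→200: 20 bp
  200→4 (wrap): 210-200+4 = 14 bp

[4,4,6,6,6,6,7,7,8,8,8,8,9,9,9,9,11,14,14,18,19,20]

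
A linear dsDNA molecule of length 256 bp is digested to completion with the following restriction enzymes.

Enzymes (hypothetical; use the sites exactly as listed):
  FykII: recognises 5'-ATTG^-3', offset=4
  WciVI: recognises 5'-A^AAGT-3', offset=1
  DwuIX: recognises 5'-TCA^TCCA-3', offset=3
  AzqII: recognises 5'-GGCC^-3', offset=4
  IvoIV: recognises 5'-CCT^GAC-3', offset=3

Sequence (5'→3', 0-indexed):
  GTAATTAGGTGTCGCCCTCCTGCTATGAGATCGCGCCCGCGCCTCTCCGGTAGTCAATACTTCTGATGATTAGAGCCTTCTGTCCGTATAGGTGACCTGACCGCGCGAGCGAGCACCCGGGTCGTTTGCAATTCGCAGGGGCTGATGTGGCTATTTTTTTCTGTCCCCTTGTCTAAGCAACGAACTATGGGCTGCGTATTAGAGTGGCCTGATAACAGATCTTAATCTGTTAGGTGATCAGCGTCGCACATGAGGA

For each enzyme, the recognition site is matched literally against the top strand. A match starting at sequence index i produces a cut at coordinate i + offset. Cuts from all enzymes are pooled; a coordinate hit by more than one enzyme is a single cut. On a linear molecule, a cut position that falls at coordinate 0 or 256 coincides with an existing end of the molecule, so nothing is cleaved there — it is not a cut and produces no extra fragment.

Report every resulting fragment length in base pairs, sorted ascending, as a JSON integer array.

Per-enzyme occurrences:
  FykII (ATTG, off=4): no sites
  WciVI (AAAGT, off=1): no sites
  DwuIX (TCATCCA, off=3): no sites
  AzqII GGCC/4: at [205] ⇒ [209]
  IvoIV CCTGAC/3: at [95] ⇒ [98]

All cut coordinates (distinct, sorted): [98, 209]

Fragments:
  [0,98): 98 bp
  [98,209): 111 bp
  [209,256): 47 bp

[47,98,111]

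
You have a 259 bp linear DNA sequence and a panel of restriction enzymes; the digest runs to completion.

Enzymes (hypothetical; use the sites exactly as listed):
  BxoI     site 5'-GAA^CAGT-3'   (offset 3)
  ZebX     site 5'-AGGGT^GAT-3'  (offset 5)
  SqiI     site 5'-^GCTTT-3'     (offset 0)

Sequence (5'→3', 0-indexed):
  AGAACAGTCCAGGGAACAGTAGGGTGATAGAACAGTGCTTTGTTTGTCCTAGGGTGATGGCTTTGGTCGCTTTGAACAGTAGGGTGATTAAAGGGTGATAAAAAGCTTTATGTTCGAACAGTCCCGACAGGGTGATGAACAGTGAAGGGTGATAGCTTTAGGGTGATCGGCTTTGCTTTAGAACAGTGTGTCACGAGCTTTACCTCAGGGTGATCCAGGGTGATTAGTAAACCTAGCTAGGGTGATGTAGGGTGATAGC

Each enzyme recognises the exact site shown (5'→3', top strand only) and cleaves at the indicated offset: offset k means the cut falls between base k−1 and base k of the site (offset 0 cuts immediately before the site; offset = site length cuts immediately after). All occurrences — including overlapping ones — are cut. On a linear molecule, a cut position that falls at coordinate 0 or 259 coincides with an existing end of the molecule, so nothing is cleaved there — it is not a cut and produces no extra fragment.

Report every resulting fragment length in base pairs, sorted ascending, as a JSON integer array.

[4,4,4,4,5,5,6,6,7,8,8,9,9,9,9,10,10,10,11,11,12,13,14,15,15,19,22]

Per-enzyme occurrences:
  BxoI GAACAGT/3: at [1, 13, 29, 73, 115, 136, 180] ⇒ [4, 16, 32, 76, 118, 139, 183]
  ZebX AGGGTGAT/5: at [20, 50, 80, 91, 128, 145, 159, 206, 216, 238, 248] ⇒ [25, 55, 85, 96, 133, 150, 164, 211, 221, 243, 253]
  SqiI GCTTT/0: at [36, 59, 68, 104, 154, 169, 174, 196] ⇒ [36, 59, 68, 104, 154, 169, 174, 196]

All cut coordinates (distinct, sorted): [4, 16, 25, 32, 36, 55, 59, 68, 76, 85, 96, 104, 118, 133, 139, 150, 154, 164, 169, 174, 183, 196, 211, 221, 243, 253]

Fragments:
  [0,4): 4 bp
  [4,16): 12 bp
  [16,25): 9 bp
  [25,32): 7 bp
  [32,36): 4 bp
  [36,55): 19 bp
  [55,59): 4 bp
  [59,68): 9 bp
  [68,76): 8 bp
  [76,85): 9 bp
  [85,96): 11 bp
  [96,104): 8 bp
  [104,118): 14 bp
  [118,133): 15 bp
  [133,139): 6 bp
  [139,150): 11 bp
  [150,154): 4 bp
  [154,164): 10 bp
  [164,169): 5 bp
  [169,174): 5 bp
  [174,183): 9 bp
  [183,196): 13 bp
  [196,211): 15 bp
  [211,221): 10 bp
  [221,243): 22 bp
  [243,253): 10 bp
  [253,259): 6 bp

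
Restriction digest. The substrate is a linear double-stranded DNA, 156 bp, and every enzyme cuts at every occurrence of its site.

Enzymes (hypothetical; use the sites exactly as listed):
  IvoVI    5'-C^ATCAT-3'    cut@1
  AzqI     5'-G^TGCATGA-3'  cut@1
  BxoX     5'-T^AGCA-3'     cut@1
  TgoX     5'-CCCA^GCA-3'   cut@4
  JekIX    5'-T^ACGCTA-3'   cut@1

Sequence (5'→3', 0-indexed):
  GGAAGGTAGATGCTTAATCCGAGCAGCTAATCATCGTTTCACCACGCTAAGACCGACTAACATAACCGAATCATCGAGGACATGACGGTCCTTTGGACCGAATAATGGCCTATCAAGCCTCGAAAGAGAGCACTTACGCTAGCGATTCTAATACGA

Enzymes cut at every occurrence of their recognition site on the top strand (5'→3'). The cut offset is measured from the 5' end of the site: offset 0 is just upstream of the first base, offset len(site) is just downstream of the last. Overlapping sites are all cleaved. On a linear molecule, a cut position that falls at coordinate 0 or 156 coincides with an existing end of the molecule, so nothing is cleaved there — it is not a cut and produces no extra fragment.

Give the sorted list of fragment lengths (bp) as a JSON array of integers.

Per-enzyme occurrences:
  IvoVI (CATCAT, off=1): no sites
  AzqI (GTGCATGA, off=1): no sites
  BxoX (TAGCA, off=1): no sites
  TgoX (CCCAGCA, off=4): no sites
  JekIX TACGCTA/1: at [134] ⇒ [135]

Pooled cuts: [135]

Fragments:
  [0,135): 135 bp
  [135,156): 21 bp

[21,135]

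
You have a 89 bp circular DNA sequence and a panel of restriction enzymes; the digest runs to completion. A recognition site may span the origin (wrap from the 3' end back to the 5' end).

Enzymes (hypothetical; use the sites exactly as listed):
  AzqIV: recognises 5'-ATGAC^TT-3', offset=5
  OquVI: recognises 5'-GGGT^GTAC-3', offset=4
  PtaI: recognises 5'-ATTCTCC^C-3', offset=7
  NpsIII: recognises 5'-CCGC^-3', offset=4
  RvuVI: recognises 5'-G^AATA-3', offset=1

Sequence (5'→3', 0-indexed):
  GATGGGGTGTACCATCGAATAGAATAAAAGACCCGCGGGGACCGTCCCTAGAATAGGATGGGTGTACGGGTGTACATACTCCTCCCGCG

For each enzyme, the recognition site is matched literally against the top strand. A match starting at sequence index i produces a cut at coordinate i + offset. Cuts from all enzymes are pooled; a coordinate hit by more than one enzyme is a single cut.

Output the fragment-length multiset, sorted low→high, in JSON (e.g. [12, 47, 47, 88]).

[5,8,9,9,12,14,15,17]

Site scan:
  AzqIV (ATGACTT, off=5): no sites
  OquVI (GGGTGTAC, off=4): starts [4, 59, 67] → cuts [8, 63, 71]
  PtaI (ATTCTCCC, off=7): no sites
  NpsIII (CCGC, off=4): starts [32, 84] → cuts [36, 88]
  RvuVI (GAATA, off=1): starts [16, 21, 50] → cuts [17, 22, 51]

Pooled cuts: [8, 17, 22, 36, 51, 63, 71, 88]

Fragment lengths:
  8→17: 9 bp
  17→22: 5 bp
  22→36: 14 bp
  36→51: 15 bp
  51→63: 12 bp
  63→71: 8 bp
  71→88: 17 bp
  88→8 (wrap): 89-88+8 = 9 bp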